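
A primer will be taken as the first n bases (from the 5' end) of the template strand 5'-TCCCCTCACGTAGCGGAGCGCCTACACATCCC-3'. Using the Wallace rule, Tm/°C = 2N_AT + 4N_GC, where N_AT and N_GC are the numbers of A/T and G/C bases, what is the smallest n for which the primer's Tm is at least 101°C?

First 30 bases: TCCCCTCACGTAGCGGAGCGCCTACACATC → Tm = 98°C (< 101°C)
First 31 bases: TCCCCTCACGTAGCGGAGCGCCTACACATCC → Tm = 102°C (≥ 101°C)
Each additional base adds 2°C (A/T) or 4°C (G/C), so Tm is non-decreasing in n; n = 31 is the first length to reach 101°C.

n = 31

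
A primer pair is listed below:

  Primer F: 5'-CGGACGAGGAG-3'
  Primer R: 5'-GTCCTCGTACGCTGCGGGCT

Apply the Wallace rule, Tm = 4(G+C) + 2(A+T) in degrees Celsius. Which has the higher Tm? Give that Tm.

Primer R, 68°C

Primer F: A+T=3, G+C=8 → Tm = 2(3)+4(8) = 38°C
Primer R: A+T=6, G+C=14 → Tm = 2(6)+4(14) = 68°C
38°C vs 68°C → primer R is higher.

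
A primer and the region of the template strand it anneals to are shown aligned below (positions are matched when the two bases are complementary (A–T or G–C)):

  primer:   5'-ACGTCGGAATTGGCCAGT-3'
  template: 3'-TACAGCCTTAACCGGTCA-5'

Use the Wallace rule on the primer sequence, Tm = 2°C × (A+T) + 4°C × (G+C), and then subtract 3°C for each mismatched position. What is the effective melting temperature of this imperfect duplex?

Primer base counts: A=4, T=4, G=6, C=4 → A+T=8, G+C=10
Perfect-match Tm = 2(8) + 4(10) = 16 + 40 = 56°C
Mismatches (positions where the bases are not complementary): 1 (at position 2)
Effective Tm = 56 − 1×3 = 56 − 3 = 53°C

53°C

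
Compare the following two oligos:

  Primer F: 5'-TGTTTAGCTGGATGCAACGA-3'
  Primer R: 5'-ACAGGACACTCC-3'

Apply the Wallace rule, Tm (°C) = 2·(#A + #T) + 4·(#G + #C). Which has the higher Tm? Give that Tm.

Primer F, 58°C

Primer F: A+T=11, G+C=9 → Tm = 2(11)+4(9) = 58°C
Primer R: A+T=5, G+C=7 → Tm = 2(5)+4(7) = 38°C
58°C vs 38°C → primer F is higher.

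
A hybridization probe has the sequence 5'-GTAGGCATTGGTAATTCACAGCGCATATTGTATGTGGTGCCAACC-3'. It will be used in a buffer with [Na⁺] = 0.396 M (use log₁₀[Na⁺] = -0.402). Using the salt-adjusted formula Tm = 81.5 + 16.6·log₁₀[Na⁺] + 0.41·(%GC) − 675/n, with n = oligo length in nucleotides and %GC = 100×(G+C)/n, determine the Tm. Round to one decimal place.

79.0°C

Length n = 45. Scanning the sequence gives T=13, C=9, A=11, G=12.
G+C = 21, so %GC = 21/45 × 100 = 46.667%
Salt term: 16.6 × (-0.402) = -6.673
GC term: 0.41 × 46.667 = 19.133; length term: −675/45 = −15
Tm = 81.5 + (-6.673) + 19.133 − 15 = 78.96 → 79.0°C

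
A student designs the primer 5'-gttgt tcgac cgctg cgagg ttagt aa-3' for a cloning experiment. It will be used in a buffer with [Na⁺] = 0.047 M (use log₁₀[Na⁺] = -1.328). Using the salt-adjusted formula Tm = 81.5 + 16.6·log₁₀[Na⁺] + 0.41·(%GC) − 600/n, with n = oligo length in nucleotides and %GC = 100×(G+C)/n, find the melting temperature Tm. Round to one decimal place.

58.5°C

Length n = 27. Counting bases: A=5, T=8, G=9, C=5
G+C = 14, so %GC = 14/27 × 100 = 51.852%
Salt term: 16.6 × (-1.328) = -22.045
GC term: 0.41 × 51.852 = 21.259; length term: −600/27 = −22.222
Tm = 81.5 + (-22.045) + 21.259 − 22.222 = 58.492 → 58.5°C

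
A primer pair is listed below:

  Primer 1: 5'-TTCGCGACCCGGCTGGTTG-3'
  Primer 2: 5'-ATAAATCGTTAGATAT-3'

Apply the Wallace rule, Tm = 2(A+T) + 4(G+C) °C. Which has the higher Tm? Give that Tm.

Primer 1, 64°C

Primer 1: A+T=6, G+C=13 → Tm = 2(6)+4(13) = 64°C
Primer 2: A+T=13, G+C=3 → Tm = 2(13)+4(3) = 38°C
64°C vs 38°C → primer 1 is higher.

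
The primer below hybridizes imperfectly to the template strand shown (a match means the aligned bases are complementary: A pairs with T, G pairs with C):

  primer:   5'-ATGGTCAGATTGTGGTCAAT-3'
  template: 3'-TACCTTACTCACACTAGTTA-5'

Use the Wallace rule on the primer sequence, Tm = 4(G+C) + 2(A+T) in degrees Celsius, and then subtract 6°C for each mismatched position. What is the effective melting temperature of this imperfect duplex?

Primer base counts: A=5, T=7, G=6, C=2 → A+T=12, G+C=8
Perfect-match Tm = 2(12) + 4(8) = 24 + 32 = 56°C
Mismatches (positions where the bases are not complementary): 5 (at positions 5, 6, 7, 10, 15)
Effective Tm = 56 − 5×6 = 56 − 30 = 26°C

26°C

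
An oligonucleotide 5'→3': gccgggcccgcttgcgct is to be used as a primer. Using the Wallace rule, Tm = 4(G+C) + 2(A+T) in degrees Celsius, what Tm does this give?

66°C

Scanning the sequence gives C=8, G=7, A=0, T=3.
A+T = 3, G+C = 15
Tm = 2×3 + 4×15 = 66°C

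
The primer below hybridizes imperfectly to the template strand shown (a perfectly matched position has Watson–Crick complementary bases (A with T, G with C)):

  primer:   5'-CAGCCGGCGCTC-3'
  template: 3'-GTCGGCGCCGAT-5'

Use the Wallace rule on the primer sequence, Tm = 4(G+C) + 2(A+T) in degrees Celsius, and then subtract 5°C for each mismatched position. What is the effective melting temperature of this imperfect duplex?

Primer base counts: A=1, T=1, G=4, C=6 → A+T=2, G+C=10
Perfect-match Tm = 2(2) + 4(10) = 4 + 40 = 44°C
Mismatches (positions where the bases are not complementary): 3 (at positions 7, 8, 12)
Effective Tm = 44 − 3×5 = 44 − 15 = 29°C

29°C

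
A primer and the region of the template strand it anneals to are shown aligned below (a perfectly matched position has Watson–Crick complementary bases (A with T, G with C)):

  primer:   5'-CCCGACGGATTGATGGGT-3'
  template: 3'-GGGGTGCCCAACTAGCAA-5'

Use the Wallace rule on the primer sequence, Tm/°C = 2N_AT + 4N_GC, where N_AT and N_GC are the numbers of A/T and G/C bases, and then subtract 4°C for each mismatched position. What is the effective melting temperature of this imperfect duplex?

42°C

Primer base counts: A=3, T=4, G=7, C=4 → A+T=7, G+C=11
Perfect-match Tm = 2(7) + 4(11) = 14 + 44 = 58°C
Mismatches (positions where the bases are not complementary): 4 (at positions 4, 9, 15, 17)
Effective Tm = 58 − 4×4 = 58 − 16 = 42°C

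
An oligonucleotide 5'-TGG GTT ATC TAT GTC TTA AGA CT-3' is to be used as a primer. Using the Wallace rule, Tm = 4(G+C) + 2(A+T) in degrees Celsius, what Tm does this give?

62°C

Counting bases: T=10, G=5, A=5, C=3
So N_AT = 15 and N_GC = 8.
Tm = 2×15 + 4×8 = 62°C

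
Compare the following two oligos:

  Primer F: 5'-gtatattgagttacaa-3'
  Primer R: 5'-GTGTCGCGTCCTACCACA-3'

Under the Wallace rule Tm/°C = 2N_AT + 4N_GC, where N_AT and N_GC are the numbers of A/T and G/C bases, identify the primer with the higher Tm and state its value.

Primer R, 58°C

Primer F: A+T=12, G+C=4 → Tm = 2(12)+4(4) = 40°C
Primer R: A+T=7, G+C=11 → Tm = 2(7)+4(11) = 58°C
40°C vs 58°C → primer R is higher.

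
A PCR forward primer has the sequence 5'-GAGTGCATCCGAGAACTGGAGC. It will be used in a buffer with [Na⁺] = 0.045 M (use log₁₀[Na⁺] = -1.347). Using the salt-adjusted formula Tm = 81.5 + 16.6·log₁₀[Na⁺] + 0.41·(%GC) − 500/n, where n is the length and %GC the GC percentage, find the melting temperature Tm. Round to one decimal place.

60.6°C

Length n = 22. G=8, C=5, T=3, A=6
G+C = 13, so %GC = 13/22 × 100 = 59.091%
Salt term: 16.6 × (-1.347) = -22.36
GC term: 0.41 × 59.091 = 24.227; length term: −500/22 = −22.727
Tm = 81.5 + (-22.36) + 24.227 − 22.727 = 60.64 → 60.6°C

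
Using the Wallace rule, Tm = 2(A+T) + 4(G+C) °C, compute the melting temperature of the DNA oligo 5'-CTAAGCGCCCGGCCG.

Counting bases: A=2, G=5, C=7, T=1
AT pairs contribute 3, GC pairs contribute 12.
Tm = 4·12 + 2·3 = 48 + 6 = 54°C

54°C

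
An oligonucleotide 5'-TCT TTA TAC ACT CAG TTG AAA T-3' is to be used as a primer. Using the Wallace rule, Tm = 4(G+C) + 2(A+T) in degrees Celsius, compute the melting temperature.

56°C

Scanning the sequence gives C=4, T=9, G=2, A=7.
So N_AT = 16 and N_GC = 6.
Tm = 2(16) + 4(6) = 32 + 24 = 56°C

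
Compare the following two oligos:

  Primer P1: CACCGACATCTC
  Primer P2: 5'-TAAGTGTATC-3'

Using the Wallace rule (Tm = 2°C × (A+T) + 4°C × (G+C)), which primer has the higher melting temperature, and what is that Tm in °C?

Primer P1: A+T=5, G+C=7 → Tm = 2(5)+4(7) = 38°C
Primer P2: A+T=7, G+C=3 → Tm = 2(7)+4(3) = 26°C
38°C vs 26°C → primer P1 is higher.

Primer P1, 38°C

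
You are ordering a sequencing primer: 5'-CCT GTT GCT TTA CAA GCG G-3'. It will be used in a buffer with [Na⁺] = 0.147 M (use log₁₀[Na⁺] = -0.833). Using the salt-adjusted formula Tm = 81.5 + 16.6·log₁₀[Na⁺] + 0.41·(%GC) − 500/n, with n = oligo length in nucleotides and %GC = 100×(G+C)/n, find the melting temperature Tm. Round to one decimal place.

62.9°C

Length n = 19. G=5, A=3, C=5, T=6
G+C = 10, so %GC = 10/19 × 100 = 52.632%
Salt term: 16.6 × (-0.833) = -13.828
GC term: 0.41 × 52.632 = 21.579; length term: −500/19 = −26.316
Tm = 81.5 + (-13.828) + 21.579 − 26.316 = 62.935 → 62.9°C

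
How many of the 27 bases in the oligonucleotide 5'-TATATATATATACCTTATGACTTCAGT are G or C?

Counting bases: G=2, C=4, T=12, A=9
Total G or C: 2 + 4 = 6

6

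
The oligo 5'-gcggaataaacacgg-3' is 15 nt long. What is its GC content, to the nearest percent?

Base counts: C=3, G=5, A=6, T=1
G+C = 5 + 3 = 8 out of 15 bases
%GC = 8/15 × 100 = 53.33% ≈ 53%

53%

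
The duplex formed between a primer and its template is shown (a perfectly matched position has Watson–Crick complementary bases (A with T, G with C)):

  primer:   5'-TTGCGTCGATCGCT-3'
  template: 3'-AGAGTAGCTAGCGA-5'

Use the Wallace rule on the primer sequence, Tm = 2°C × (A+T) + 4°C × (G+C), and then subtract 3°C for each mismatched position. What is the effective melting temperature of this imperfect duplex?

35°C

Primer base counts: A=1, T=5, G=4, C=4 → A+T=6, G+C=8
Perfect-match Tm = 2(6) + 4(8) = 12 + 32 = 44°C
Mismatches (positions where the bases are not complementary): 3 (at positions 2, 3, 5)
Effective Tm = 44 − 3×3 = 44 − 9 = 35°C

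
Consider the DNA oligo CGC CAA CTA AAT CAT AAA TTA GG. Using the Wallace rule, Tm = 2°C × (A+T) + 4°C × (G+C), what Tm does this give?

62°C

Counting bases: G=3, T=5, A=10, C=5
AT pairs contribute 15, GC pairs contribute 8.
Tm = 4·8 + 2·15 = 32 + 30 = 62°C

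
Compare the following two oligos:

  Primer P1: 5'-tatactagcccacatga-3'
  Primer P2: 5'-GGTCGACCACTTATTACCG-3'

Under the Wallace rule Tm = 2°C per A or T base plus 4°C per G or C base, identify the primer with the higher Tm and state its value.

Primer P2, 58°C

Primer P1: A+T=10, G+C=7 → Tm = 2(10)+4(7) = 48°C
Primer P2: A+T=9, G+C=10 → Tm = 2(9)+4(10) = 58°C
48°C vs 58°C → primer P2 is higher.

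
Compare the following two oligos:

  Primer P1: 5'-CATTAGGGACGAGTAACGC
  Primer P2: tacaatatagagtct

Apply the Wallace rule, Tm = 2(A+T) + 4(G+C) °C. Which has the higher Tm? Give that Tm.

Primer P1: A+T=9, G+C=10 → Tm = 2(9)+4(10) = 58°C
Primer P2: A+T=11, G+C=4 → Tm = 2(11)+4(4) = 38°C
58°C vs 38°C → primer P1 is higher.

Primer P1, 58°C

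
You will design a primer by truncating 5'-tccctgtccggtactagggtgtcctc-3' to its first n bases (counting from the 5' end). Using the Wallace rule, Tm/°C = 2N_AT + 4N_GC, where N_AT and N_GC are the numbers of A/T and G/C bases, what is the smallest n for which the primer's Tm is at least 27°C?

First 8 bases: TCCCTGTC → Tm = 26°C (< 27°C)
First 9 bases: TCCCTGTCC → Tm = 30°C (≥ 27°C)
Each additional base adds 2°C (A/T) or 4°C (G/C), so Tm is non-decreasing in n; n = 9 is the first length to reach 27°C.

n = 9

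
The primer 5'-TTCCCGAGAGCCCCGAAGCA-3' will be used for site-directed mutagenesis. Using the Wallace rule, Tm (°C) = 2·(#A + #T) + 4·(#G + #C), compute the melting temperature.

Base counts: G=5, T=2, C=8, A=5
So N_AT = 7 and N_GC = 13.
Tm = 2(7) + 4(13) = 14 + 52 = 66°C

66°C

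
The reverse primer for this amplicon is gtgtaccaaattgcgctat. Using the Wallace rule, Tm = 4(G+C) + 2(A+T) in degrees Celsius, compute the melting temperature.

Counting bases: C=4, A=5, G=4, T=6
So N_AT = 11 and N_GC = 8.
Tm = 4·8 + 2·11 = 32 + 22 = 54°C

54°C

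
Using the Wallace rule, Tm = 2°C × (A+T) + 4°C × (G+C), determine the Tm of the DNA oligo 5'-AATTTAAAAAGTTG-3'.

Scanning the sequence gives A=7, T=5, C=0, G=2.
So N_AT = 12 and N_GC = 2.
Tm = 2(12) + 4(2) = 24 + 8 = 32°C

32°C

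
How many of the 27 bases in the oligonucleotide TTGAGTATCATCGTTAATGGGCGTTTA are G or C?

10

T=11, G=7, C=3, A=6
G+C = 7 + 3 = 10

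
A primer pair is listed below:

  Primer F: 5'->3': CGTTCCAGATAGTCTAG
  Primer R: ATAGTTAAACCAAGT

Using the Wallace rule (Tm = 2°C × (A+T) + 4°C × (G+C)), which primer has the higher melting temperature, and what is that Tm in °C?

Primer F: A+T=9, G+C=8 → Tm = 2(9)+4(8) = 50°C
Primer R: A+T=11, G+C=4 → Tm = 2(11)+4(4) = 38°C
50°C vs 38°C → primer F is higher.

Primer F, 50°C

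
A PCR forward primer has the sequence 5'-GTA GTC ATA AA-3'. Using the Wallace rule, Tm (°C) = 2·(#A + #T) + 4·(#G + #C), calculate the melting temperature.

28°C

Counting bases: A=5, T=3, C=1, G=2
AT pairs contribute 8, GC pairs contribute 3.
Tm = 2×8 + 4×3 = 28°C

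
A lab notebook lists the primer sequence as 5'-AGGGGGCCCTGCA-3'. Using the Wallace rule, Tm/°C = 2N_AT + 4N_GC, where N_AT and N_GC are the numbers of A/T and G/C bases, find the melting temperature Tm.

Base counts: A=2, G=6, C=4, T=1
AT pairs contribute 3, GC pairs contribute 10.
Tm = 2(3) + 4(10) = 6 + 40 = 46°C

46°C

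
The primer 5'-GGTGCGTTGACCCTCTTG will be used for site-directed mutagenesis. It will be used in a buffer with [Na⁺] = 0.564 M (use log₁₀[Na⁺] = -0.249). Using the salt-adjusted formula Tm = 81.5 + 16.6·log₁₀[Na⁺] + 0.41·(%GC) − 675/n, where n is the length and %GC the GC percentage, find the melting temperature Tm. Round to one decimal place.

64.9°C

Length n = 18. Base counts: T=6, C=5, G=6, A=1
G+C = 11, so %GC = 11/18 × 100 = 61.111%
Salt term: 16.6 × (-0.249) = -4.133
GC term: 0.41 × 61.111 = 25.056; length term: −675/18 = −37.5
Tm = 81.5 + (-4.133) + 25.056 − 37.5 = 64.923 → 64.9°C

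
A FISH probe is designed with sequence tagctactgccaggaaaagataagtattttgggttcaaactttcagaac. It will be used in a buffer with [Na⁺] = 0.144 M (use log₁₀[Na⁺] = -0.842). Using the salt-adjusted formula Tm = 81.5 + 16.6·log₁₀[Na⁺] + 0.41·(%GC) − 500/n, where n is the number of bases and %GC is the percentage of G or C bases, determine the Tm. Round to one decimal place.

72.4°C

Length n = 49. G=10, T=14, A=17, C=8
G+C = 18, so %GC = 18/49 × 100 = 36.735%
Salt term: 16.6 × (-0.842) = -13.977
GC term: 0.41 × 36.735 = 15.061; length term: −500/49 = −10.204
Tm = 81.5 + (-13.977) + 15.061 − 10.204 = 72.38 → 72.4°C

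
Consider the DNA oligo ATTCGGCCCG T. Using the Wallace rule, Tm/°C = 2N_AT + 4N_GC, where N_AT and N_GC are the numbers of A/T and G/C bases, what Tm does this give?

36°C

A=1, C=4, T=3, G=3
AT pairs contribute 4, GC pairs contribute 7.
Tm = 4·7 + 2·4 = 28 + 8 = 36°C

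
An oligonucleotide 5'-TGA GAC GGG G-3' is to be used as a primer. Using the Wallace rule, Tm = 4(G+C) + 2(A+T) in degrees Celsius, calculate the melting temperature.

34°C

Scanning the sequence gives T=1, A=2, C=1, G=6.
So N_AT = 3 and N_GC = 7.
Tm = 2(3) + 4(7) = 6 + 28 = 34°C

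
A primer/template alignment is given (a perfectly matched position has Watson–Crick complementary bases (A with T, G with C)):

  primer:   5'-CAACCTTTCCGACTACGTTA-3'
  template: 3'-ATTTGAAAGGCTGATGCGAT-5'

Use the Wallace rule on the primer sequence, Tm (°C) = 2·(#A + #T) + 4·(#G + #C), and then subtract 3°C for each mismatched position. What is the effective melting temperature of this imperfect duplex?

Primer base counts: A=5, T=6, G=2, C=7 → A+T=11, G+C=9
Perfect-match Tm = 2(11) + 4(9) = 22 + 36 = 58°C
Mismatches (positions where the bases are not complementary): 3 (at positions 1, 4, 18)
Effective Tm = 58 − 3×3 = 58 − 9 = 49°C

49°C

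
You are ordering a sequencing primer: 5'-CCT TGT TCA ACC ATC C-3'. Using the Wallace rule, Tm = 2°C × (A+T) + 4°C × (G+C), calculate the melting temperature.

48°C

Scanning the sequence gives C=7, T=5, A=3, G=1.
So N_AT = 8 and N_GC = 8.
Tm = 4·8 + 2·8 = 32 + 16 = 48°C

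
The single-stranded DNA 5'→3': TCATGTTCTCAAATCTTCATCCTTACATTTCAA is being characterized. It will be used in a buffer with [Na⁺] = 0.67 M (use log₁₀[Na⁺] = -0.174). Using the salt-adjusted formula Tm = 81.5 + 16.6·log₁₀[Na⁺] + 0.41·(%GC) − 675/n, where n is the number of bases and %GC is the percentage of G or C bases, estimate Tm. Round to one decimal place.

70.6°C

Length n = 33. Counting bases: T=14, G=1, C=9, A=9
G+C = 10, so %GC = 10/33 × 100 = 30.303%
Salt term: 16.6 × (-0.174) = -2.888
GC term: 0.41 × 30.303 = 12.424; length term: −675/33 = −20.455
Tm = 81.5 + (-2.888) + 12.424 − 20.455 = 70.581 → 70.6°C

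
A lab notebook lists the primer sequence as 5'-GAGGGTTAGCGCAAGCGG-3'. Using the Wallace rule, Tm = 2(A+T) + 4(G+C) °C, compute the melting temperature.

60°C

Counting bases: T=2, C=3, G=9, A=4
A+T = 6, G+C = 12
Tm = 2×6 + 4×12 = 60°C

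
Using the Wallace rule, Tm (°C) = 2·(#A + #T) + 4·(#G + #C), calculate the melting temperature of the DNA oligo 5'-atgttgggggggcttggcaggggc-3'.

Scanning the sequence gives T=5, G=14, C=3, A=2.
AT pairs contribute 7, GC pairs contribute 17.
Tm = 4·17 + 2·7 = 68 + 14 = 82°C

82°C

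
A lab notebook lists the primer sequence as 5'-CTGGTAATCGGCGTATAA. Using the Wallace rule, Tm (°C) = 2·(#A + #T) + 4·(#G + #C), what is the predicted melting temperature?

T=5, A=5, G=5, C=3
A+T = 10, G+C = 8
Tm = 2×10 + 4×8 = 52°C

52°C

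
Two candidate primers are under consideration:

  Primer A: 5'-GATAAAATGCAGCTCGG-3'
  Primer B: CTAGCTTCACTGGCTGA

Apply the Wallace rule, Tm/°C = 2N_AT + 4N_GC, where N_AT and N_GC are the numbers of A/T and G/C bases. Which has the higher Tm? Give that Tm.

Primer A: A+T=9, G+C=8 → Tm = 2(9)+4(8) = 50°C
Primer B: A+T=8, G+C=9 → Tm = 2(8)+4(9) = 52°C
50°C vs 52°C → primer B is higher.

Primer B, 52°C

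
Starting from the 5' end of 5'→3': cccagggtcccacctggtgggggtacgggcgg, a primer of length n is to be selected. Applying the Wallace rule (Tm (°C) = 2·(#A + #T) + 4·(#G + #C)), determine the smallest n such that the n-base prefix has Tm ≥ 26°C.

First 6 bases: CCCAGG → Tm = 22°C (< 26°C)
First 7 bases: CCCAGGG → Tm = 26°C (≥ 26°C)
Each additional base adds 2°C (A/T) or 4°C (G/C), so Tm is non-decreasing in n; n = 7 is the first length to reach 26°C.

n = 7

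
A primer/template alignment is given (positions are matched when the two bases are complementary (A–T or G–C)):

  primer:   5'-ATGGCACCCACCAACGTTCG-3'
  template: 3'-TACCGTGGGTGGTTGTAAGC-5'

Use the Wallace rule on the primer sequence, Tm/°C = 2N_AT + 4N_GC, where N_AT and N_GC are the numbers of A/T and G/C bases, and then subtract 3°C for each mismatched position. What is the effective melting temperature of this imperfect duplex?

61°C

Primer base counts: A=5, T=3, G=4, C=8 → A+T=8, G+C=12
Perfect-match Tm = 2(8) + 4(12) = 16 + 48 = 64°C
Mismatches (positions where the bases are not complementary): 1 (at position 16)
Effective Tm = 64 − 1×3 = 64 − 3 = 61°C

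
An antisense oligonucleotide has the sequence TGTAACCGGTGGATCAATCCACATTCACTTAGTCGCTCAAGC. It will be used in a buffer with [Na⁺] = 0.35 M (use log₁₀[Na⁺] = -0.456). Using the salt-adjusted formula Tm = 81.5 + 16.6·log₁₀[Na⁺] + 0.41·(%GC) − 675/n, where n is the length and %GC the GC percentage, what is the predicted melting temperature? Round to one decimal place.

Length n = 42. Scanning the sequence gives A=11, T=11, C=12, G=8.
G+C = 20, so %GC = 20/42 × 100 = 47.619%
Salt term: 16.6 × (-0.456) = -7.57
GC term: 0.41 × 47.619 = 19.524; length term: −675/42 = −16.071
Tm = 81.5 + (-7.57) + 19.524 − 16.071 = 77.383 → 77.4°C

77.4°C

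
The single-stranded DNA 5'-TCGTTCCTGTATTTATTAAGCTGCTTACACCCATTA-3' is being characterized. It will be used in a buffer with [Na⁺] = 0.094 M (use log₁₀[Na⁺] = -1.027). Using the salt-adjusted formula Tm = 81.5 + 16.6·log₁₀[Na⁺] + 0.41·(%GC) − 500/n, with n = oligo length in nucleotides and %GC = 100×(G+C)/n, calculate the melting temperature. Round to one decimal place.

Length n = 36. Scanning the sequence gives T=15, A=8, G=4, C=9.
G+C = 13, so %GC = 13/36 × 100 = 36.111%
Salt term: 16.6 × (-1.027) = -17.048
GC term: 0.41 × 36.111 = 14.806; length term: −500/36 = −13.889
Tm = 81.5 + (-17.048) + 14.806 − 13.889 = 65.369 → 65.4°C

65.4°C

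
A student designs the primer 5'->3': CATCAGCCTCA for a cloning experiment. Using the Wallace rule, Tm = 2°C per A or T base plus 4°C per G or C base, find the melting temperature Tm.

34°C

Scanning the sequence gives G=1, C=5, A=3, T=2.
So N_AT = 5 and N_GC = 6.
Tm = 4·6 + 2·5 = 24 + 10 = 34°C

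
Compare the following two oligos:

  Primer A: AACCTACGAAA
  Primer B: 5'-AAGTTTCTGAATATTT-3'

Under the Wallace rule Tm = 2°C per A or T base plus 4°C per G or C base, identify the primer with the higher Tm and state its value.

Primer A: A+T=7, G+C=4 → Tm = 2(7)+4(4) = 30°C
Primer B: A+T=13, G+C=3 → Tm = 2(13)+4(3) = 38°C
30°C vs 38°C → primer B is higher.

Primer B, 38°C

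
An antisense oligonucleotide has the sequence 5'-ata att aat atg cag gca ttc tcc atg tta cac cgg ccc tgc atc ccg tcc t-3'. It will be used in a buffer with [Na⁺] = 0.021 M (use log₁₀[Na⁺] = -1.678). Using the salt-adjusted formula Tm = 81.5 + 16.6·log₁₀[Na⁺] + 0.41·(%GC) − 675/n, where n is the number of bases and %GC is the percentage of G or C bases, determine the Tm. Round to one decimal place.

60.4°C

Length n = 52. Scanning the sequence gives T=15, G=8, C=17, A=12.
G+C = 25, so %GC = 25/52 × 100 = 48.077%
Salt term: 16.6 × (-1.678) = -27.855
GC term: 0.41 × 48.077 = 19.712; length term: −675/52 = −12.981
Tm = 81.5 + (-27.855) + 19.712 − 12.981 = 60.376 → 60.4°C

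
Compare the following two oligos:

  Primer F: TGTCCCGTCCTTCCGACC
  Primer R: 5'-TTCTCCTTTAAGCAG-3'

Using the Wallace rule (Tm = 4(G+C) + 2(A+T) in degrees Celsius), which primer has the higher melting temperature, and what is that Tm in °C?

Primer F, 60°C

Primer F: A+T=6, G+C=12 → Tm = 2(6)+4(12) = 60°C
Primer R: A+T=9, G+C=6 → Tm = 2(9)+4(6) = 42°C
60°C vs 42°C → primer F is higher.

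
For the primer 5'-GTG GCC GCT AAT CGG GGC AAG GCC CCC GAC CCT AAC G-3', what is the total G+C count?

26

Scanning the sequence gives G=12, T=4, A=7, C=14.
G+C = 12 + 14 = 26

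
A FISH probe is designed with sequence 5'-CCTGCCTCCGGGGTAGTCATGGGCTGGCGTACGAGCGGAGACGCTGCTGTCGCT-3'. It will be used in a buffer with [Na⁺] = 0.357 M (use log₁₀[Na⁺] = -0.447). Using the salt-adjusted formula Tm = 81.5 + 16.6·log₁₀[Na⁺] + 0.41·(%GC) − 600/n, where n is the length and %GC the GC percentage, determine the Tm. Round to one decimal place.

91.1°C

Length n = 54. A=6, G=21, T=11, C=16
G+C = 37, so %GC = 37/54 × 100 = 68.519%
Salt term: 16.6 × (-0.447) = -7.42
GC term: 0.41 × 68.519 = 28.093; length term: −600/54 = −11.111
Tm = 81.5 + (-7.42) + 28.093 − 11.111 = 91.062 → 91.1°C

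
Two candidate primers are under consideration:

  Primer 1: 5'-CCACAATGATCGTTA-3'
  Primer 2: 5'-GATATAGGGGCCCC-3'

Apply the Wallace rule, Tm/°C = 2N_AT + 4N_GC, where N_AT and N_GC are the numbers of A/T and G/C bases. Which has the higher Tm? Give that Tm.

Primer 1: A+T=9, G+C=6 → Tm = 2(9)+4(6) = 42°C
Primer 2: A+T=5, G+C=9 → Tm = 2(5)+4(9) = 46°C
42°C vs 46°C → primer 2 is higher.

Primer 2, 46°C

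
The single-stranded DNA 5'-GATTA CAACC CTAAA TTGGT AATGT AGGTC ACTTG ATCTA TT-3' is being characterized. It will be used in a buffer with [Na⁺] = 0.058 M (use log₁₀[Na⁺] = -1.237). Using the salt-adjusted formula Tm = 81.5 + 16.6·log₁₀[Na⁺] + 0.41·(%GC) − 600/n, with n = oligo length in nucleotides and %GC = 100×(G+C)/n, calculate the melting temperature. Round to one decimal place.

Length n = 42. Counting bases: G=7, A=13, C=7, T=15
G+C = 14, so %GC = 14/42 × 100 = 33.333%
Salt term: 16.6 × (-1.237) = -20.534
GC term: 0.41 × 33.333 = 13.667; length term: −600/42 = −14.286
Tm = 81.5 + (-20.534) + 13.667 − 14.286 = 60.347 → 60.3°C

60.3°C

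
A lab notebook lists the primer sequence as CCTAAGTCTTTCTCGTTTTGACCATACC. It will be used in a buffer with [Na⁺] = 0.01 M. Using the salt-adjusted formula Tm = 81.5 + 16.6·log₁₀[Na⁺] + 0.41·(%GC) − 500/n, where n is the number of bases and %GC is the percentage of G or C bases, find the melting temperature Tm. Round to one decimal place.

48.0°C

Length n = 28. Counting bases: C=9, A=5, G=3, T=11
G+C = 12, so %GC = 12/28 × 100 = 42.857%
Salt term: 16.6 × (-2) = -33.2
GC term: 0.41 × 42.857 = 17.571; length term: −500/28 = −17.857
Tm = 81.5 + (-33.2) + 17.571 − 17.857 = 48.014 → 48.0°C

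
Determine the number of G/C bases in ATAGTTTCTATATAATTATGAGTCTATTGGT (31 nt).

7

G=5, T=15, A=9, C=2
Total G or C: 5 + 2 = 7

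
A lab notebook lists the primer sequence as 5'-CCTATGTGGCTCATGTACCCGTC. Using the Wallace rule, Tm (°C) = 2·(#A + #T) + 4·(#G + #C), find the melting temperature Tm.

Scanning the sequence gives C=8, A=3, T=7, G=5.
AT pairs contribute 10, GC pairs contribute 13.
Tm = 2×10 + 4×13 = 72°C

72°C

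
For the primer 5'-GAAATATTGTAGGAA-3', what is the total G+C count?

4

C=0, G=4, A=7, T=4
G+C = 4 + 0 = 4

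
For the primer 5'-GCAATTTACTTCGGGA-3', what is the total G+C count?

7

T=5, C=3, A=4, G=4
G+C = 4 + 3 = 7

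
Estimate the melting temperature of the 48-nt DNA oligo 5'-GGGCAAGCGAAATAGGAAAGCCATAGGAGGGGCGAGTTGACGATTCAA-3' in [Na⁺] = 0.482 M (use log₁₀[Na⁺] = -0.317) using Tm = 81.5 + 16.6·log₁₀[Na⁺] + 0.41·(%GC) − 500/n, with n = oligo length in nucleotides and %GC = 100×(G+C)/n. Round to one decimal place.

87.2°C

Length n = 48. Scanning the sequence gives A=17, C=7, T=6, G=18.
G+C = 25, so %GC = 25/48 × 100 = 52.083%
Salt term: 16.6 × (-0.317) = -5.262
GC term: 0.41 × 52.083 = 21.354; length term: −500/48 = −10.417
Tm = 81.5 + (-5.262) + 21.354 − 10.417 = 87.175 → 87.2°C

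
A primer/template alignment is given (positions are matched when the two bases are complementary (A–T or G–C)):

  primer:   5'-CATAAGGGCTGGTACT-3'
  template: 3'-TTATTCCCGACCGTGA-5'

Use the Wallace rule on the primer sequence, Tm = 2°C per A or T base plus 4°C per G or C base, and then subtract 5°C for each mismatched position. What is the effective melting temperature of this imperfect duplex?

38°C

Primer base counts: A=4, T=4, G=5, C=3 → A+T=8, G+C=8
Perfect-match Tm = 2(8) + 4(8) = 16 + 32 = 48°C
Mismatches (positions where the bases are not complementary): 2 (at positions 1, 13)
Effective Tm = 48 − 2×5 = 48 − 10 = 38°C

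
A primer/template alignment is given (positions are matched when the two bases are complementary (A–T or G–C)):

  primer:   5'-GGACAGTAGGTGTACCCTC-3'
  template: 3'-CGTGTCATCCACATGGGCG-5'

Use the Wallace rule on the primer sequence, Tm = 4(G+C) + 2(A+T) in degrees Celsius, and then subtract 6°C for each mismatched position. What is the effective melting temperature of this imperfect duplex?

48°C

Primer base counts: A=4, T=4, G=6, C=5 → A+T=8, G+C=11
Perfect-match Tm = 2(8) + 4(11) = 16 + 44 = 60°C
Mismatches (positions where the bases are not complementary): 2 (at positions 2, 18)
Effective Tm = 60 − 2×6 = 60 − 12 = 48°C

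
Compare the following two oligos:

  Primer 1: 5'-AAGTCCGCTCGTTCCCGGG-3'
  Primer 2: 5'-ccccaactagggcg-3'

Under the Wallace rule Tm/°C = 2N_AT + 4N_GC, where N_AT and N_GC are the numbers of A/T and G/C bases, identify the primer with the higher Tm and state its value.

Primer 1, 64°C

Primer 1: A+T=6, G+C=13 → Tm = 2(6)+4(13) = 64°C
Primer 2: A+T=4, G+C=10 → Tm = 2(4)+4(10) = 48°C
64°C vs 48°C → primer 1 is higher.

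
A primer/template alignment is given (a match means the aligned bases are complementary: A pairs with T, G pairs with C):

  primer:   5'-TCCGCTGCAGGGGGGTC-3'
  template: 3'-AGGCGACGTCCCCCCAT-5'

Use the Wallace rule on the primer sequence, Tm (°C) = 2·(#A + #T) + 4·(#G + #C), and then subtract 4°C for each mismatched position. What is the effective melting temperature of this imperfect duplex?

Primer base counts: A=1, T=3, G=8, C=5 → A+T=4, G+C=13
Perfect-match Tm = 2(4) + 4(13) = 8 + 52 = 60°C
Mismatches (positions where the bases are not complementary): 1 (at position 17)
Effective Tm = 60 − 1×4 = 60 − 4 = 56°C

56°C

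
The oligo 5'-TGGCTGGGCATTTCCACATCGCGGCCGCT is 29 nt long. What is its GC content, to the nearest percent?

66%

C=10, T=7, G=9, A=3
G+C = 9 + 10 = 19 out of 29 bases
%GC = 19/29 × 100 = 65.52% ≈ 66%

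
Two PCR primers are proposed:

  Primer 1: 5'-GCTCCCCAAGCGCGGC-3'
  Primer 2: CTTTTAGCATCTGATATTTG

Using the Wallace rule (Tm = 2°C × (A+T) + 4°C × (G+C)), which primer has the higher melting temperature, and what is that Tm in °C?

Primer 1, 58°C

Primer 1: A+T=3, G+C=13 → Tm = 2(3)+4(13) = 58°C
Primer 2: A+T=14, G+C=6 → Tm = 2(14)+4(6) = 52°C
58°C vs 52°C → primer 1 is higher.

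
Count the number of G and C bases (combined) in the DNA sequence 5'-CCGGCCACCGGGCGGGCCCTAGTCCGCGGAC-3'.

Scanning the sequence gives C=14, T=2, A=3, G=12.
Total G or C: 12 + 14 = 26

26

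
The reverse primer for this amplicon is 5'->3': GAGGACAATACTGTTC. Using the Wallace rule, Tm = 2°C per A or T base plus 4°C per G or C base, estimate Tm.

46°C

A=5, G=4, C=3, T=4
A+T = 9, G+C = 7
Tm = 2(9) + 4(7) = 18 + 28 = 46°C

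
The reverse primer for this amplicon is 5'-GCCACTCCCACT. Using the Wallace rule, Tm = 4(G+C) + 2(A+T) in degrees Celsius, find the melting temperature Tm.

40°C

Scanning the sequence gives A=2, T=2, C=7, G=1.
A+T = 4, G+C = 8
Tm = 2(4) + 4(8) = 8 + 32 = 40°C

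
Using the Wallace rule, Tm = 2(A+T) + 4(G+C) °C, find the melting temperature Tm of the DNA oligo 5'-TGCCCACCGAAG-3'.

Scanning the sequence gives A=3, G=3, C=5, T=1.
A+T = 4, G+C = 8
Tm = 4·8 + 2·4 = 32 + 8 = 40°C

40°C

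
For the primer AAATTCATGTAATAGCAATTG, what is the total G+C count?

5

C=2, T=7, A=9, G=3
G+C = 3 + 2 = 5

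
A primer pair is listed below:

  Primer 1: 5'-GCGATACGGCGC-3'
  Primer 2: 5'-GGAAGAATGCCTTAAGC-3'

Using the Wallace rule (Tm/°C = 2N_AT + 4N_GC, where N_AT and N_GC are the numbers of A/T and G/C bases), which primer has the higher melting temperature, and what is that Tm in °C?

Primer 1: A+T=3, G+C=9 → Tm = 2(3)+4(9) = 42°C
Primer 2: A+T=9, G+C=8 → Tm = 2(9)+4(8) = 50°C
42°C vs 50°C → primer 2 is higher.

Primer 2, 50°C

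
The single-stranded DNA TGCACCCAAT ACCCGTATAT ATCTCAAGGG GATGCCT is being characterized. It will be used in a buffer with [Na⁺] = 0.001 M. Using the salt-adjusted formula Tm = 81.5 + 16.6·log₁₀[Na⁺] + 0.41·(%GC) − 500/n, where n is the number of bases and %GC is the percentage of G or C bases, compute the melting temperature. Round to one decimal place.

38.1°C

Length n = 37. Base counts: T=9, G=7, A=10, C=11
G+C = 18, so %GC = 18/37 × 100 = 48.649%
Salt term: 16.6 × (-3) = -49.8
GC term: 0.41 × 48.649 = 19.946; length term: −500/37 = −13.514
Tm = 81.5 + (-49.8) + 19.946 − 13.514 = 38.132 → 38.1°C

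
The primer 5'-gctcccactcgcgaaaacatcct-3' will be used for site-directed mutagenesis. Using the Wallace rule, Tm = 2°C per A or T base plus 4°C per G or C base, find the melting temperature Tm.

A=6, G=3, T=4, C=10
AT pairs contribute 10, GC pairs contribute 13.
Tm = 4·13 + 2·10 = 52 + 20 = 72°C

72°C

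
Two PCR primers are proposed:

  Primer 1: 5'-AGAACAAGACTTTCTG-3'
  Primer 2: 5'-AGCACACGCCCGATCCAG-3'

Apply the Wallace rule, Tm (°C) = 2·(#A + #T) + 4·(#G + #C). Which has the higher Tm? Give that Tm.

Primer 1: A+T=10, G+C=6 → Tm = 2(10)+4(6) = 44°C
Primer 2: A+T=6, G+C=12 → Tm = 2(6)+4(12) = 60°C
44°C vs 60°C → primer 2 is higher.

Primer 2, 60°C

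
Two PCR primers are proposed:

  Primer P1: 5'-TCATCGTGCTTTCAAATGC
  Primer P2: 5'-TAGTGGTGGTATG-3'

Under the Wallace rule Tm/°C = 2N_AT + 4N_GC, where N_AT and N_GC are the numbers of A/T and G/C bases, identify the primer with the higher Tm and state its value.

Primer P1: A+T=11, G+C=8 → Tm = 2(11)+4(8) = 54°C
Primer P2: A+T=7, G+C=6 → Tm = 2(7)+4(6) = 38°C
54°C vs 38°C → primer P1 is higher.

Primer P1, 54°C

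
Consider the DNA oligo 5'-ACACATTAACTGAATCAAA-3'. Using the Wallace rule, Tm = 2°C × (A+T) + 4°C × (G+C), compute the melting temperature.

Scanning the sequence gives C=4, A=10, G=1, T=4.
A+T = 14, G+C = 5
Tm = 2×14 + 4×5 = 48°C

48°C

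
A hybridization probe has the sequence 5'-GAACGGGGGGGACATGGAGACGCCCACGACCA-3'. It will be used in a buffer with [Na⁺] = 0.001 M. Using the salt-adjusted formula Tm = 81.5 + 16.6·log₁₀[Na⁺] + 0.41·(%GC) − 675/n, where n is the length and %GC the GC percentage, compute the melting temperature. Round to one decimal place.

38.8°C

Length n = 32. G=13, C=9, A=9, T=1
G+C = 22, so %GC = 22/32 × 100 = 68.75%
Salt term: 16.6 × (-3) = -49.8
GC term: 0.41 × 68.75 = 28.188; length term: −675/32 = −21.094
Tm = 81.5 + (-49.8) + 28.188 − 21.094 = 38.794 → 38.8°C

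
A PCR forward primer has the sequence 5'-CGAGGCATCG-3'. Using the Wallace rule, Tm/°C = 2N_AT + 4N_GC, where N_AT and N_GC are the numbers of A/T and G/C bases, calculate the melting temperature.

34°C

G=4, T=1, A=2, C=3
So N_AT = 3 and N_GC = 7.
Tm = 2×3 + 4×7 = 34°C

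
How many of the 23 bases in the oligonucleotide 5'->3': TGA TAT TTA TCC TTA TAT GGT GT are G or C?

6

G=4, T=12, C=2, A=5
G+C = 4 + 2 = 6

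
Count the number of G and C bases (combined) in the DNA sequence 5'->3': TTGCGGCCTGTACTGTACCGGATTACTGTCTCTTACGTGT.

G=10, A=5, C=10, T=15
Total G or C: 10 + 10 = 20

20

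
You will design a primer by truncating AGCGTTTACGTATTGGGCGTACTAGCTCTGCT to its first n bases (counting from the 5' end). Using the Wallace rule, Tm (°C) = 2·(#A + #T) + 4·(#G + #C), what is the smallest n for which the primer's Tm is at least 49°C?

First 16 bases: AGCGTTTACGTATTGG → Tm = 46°C (< 49°C)
First 17 bases: AGCGTTTACGTATTGGG → Tm = 50°C (≥ 49°C)
Each additional base adds 2°C (A/T) or 4°C (G/C), so Tm is non-decreasing in n; n = 17 is the first length to reach 49°C.

n = 17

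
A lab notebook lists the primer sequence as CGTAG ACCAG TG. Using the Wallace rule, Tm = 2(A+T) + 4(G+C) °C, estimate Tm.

Counting bases: C=3, T=2, G=4, A=3
A+T = 5, G+C = 7
Tm = 2×5 + 4×7 = 38°C

38°C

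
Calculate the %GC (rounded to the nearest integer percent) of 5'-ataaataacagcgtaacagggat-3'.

Base counts: T=4, C=3, A=11, G=5
G+C = 5 + 3 = 8 out of 23 bases
%GC = 8/23 × 100 = 34.78% ≈ 35%

35%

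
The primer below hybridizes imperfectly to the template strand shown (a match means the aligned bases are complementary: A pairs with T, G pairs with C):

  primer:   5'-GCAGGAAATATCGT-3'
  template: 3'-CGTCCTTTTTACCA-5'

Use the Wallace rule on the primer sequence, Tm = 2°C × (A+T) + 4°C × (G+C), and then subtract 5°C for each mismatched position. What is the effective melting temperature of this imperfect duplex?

Primer base counts: A=5, T=3, G=4, C=2 → A+T=8, G+C=6
Perfect-match Tm = 2(8) + 4(6) = 16 + 24 = 40°C
Mismatches (positions where the bases are not complementary): 2 (at positions 9, 12)
Effective Tm = 40 − 2×5 = 40 − 10 = 30°C

30°C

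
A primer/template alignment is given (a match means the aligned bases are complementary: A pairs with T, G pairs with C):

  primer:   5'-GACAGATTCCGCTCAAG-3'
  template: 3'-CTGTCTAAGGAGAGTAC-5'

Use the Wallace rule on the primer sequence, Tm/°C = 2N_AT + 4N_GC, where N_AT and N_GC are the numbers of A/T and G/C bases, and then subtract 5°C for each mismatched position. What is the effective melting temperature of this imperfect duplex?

Primer base counts: A=5, T=3, G=4, C=5 → A+T=8, G+C=9
Perfect-match Tm = 2(8) + 4(9) = 16 + 36 = 52°C
Mismatches (positions where the bases are not complementary): 2 (at positions 11, 16)
Effective Tm = 52 − 2×5 = 52 − 10 = 42°C

42°C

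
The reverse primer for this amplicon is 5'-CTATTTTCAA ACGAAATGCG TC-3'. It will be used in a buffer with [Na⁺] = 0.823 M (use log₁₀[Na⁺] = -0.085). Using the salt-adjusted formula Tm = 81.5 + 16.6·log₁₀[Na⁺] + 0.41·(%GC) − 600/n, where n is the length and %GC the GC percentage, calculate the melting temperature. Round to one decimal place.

67.7°C

Length n = 22. Base counts: A=7, C=5, T=7, G=3
G+C = 8, so %GC = 8/22 × 100 = 36.364%
Salt term: 16.6 × (-0.085) = -1.411
GC term: 0.41 × 36.364 = 14.909; length term: −600/22 = −27.273
Tm = 81.5 + (-1.411) + 14.909 − 27.273 = 67.725 → 67.7°C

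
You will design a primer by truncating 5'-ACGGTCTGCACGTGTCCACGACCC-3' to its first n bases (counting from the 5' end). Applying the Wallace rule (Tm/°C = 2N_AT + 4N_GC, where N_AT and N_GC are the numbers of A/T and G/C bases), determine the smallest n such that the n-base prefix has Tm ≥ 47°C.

First 14 bases: ACGGTCTGCACGTG → Tm = 46°C (< 47°C)
First 15 bases: ACGGTCTGCACGTGT → Tm = 48°C (≥ 47°C)
Each additional base adds 2°C (A/T) or 4°C (G/C), so Tm is non-decreasing in n; n = 15 is the first length to reach 47°C.

n = 15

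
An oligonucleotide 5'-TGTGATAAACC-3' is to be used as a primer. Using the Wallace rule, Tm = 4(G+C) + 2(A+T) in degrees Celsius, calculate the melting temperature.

30°C

Counting bases: A=4, T=3, C=2, G=2
A+T = 7, G+C = 4
Tm = 2×7 + 4×4 = 30°C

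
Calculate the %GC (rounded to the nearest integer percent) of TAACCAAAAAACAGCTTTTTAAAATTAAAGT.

19%

Counting bases: G=2, A=16, C=4, T=9
G+C = 2 + 4 = 6 out of 31 bases
%GC = 6/31 × 100 = 19.35% ≈ 19%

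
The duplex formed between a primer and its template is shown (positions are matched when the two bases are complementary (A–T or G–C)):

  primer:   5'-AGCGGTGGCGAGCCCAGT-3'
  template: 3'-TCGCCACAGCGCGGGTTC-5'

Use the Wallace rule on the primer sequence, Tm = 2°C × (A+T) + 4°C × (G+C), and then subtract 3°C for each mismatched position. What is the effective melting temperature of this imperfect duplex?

50°C

Primer base counts: A=3, T=2, G=8, C=5 → A+T=5, G+C=13
Perfect-match Tm = 2(5) + 4(13) = 10 + 52 = 62°C
Mismatches (positions where the bases are not complementary): 4 (at positions 8, 11, 17, 18)
Effective Tm = 62 − 4×3 = 62 − 12 = 50°C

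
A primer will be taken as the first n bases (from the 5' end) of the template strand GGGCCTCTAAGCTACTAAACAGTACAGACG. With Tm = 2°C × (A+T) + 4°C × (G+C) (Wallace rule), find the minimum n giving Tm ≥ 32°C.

n = 10

First 9 bases: GGGCCTCTA → Tm = 30°C (< 32°C)
First 10 bases: GGGCCTCTAA → Tm = 32°C (≥ 32°C)
Since every base adds ≥2°C, Tm only increases with n, so the threshold is first crossed at n = 10.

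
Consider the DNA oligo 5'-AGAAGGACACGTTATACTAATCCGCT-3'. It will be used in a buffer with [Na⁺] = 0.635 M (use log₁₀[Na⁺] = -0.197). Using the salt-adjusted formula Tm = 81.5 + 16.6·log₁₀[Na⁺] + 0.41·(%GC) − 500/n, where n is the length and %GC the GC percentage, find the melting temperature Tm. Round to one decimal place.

76.3°C

Length n = 26. Scanning the sequence gives A=9, C=6, G=5, T=6.
G+C = 11, so %GC = 11/26 × 100 = 42.308%
Salt term: 16.6 × (-0.197) = -3.27
GC term: 0.41 × 42.308 = 17.346; length term: −500/26 = −19.231
Tm = 81.5 + (-3.27) + 17.346 − 19.231 = 76.345 → 76.3°C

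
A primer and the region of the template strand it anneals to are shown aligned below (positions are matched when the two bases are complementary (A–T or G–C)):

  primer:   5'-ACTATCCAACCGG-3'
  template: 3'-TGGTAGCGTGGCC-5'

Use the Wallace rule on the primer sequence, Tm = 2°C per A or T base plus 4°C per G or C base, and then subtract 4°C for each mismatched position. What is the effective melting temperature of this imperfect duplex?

28°C

Primer base counts: A=4, T=2, G=2, C=5 → A+T=6, G+C=7
Perfect-match Tm = 2(6) + 4(7) = 12 + 28 = 40°C
Mismatches (positions where the bases are not complementary): 3 (at positions 3, 7, 8)
Effective Tm = 40 − 3×4 = 40 − 12 = 28°C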